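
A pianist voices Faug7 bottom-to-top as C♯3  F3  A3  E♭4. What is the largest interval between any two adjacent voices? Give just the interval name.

diminished 5th

Adjacent intervals: C♯3→F3 = diminished fourth; F3→A3 = major third; A3→E♭4 = diminished fifth.
The largest is A3 to E♭4, a diminished fifth (6 semitones).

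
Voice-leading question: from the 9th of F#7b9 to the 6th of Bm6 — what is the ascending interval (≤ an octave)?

F#7b9 has G as its 9th, and Bm6 has G# as its 6th.
1 letter names make it a unison; at 1 semitone (a half step wider than perfect) the quality is augmented.

augmented unison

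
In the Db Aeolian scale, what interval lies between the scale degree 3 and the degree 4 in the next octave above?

Spelling the Db Aeolian scale: Db Eb Fb Gb Ab Bbb Cb.
That puts Fb below Gb.
Counting 9 letters and 14 half steps from Fb gives a major ninth.

major 9th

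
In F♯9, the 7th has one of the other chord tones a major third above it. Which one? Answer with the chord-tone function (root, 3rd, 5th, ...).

9th

F♯9: F♯-A♯-C♯-E-G♯.
The 7th is E. A major third above E is G♯.
G♯ is the chord's 9th.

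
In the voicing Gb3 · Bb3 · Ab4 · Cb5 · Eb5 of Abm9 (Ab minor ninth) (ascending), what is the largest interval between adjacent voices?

Adjacent intervals: Gb3→Bb3 = major third; Bb3→Ab4 = minor seventh; Ab4→Cb5 = minor third; Cb5→Eb5 = major third.
The largest is Bb3 to Ab4, a minor seventh (10 semitones).

minor seventh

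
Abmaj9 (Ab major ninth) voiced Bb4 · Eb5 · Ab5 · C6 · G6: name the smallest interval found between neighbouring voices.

major third

Adjacent intervals: Bb4→Eb5 = perfect fourth; Eb5→Ab5 = perfect fourth; Ab5→C6 = major third; C6→G6 = perfect fifth.
The smallest is Ab5 to C6, a major third (4 semitones).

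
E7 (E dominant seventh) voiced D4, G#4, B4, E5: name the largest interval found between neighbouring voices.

Adjacent intervals: D4→G#4 = augmented fourth; G#4→B4 = minor third; B4→E5 = perfect fourth.
The largest is D4 to G#4, an augmented fourth (6 semitones).

augmented 4th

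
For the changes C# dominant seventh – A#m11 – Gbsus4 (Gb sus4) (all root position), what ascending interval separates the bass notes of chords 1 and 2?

The roots are C# and A#.
From C# to A# is 9 semitones, exactly the major sixth.

major 6th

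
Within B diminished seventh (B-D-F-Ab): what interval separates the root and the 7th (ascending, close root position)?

So we need the interval from B up to Ab.
B up to Ab is 9 semitones, a whole step narrower than a major seventh, so the interval is diminished.

diminished seventh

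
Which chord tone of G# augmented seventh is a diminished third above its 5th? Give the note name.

The chord tones of G#7#5 (G# augmented seventh) are G#–B#–D##–F#.
The 5th is D##. A diminished third above D## is F#.
F# is the chord's 7th.

F#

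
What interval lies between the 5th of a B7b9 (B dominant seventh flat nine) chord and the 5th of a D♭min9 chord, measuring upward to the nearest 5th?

The 5th of B7b9 (B dominant seventh flat nine) is F♯; the 5th of D♭min9 is A♭.
F♯ up to A♭ is 2 semitones, a whole step narrower than a major third, so the interval is diminished.

d3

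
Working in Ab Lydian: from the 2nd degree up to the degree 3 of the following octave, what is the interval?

major ninth

The scale runs Ab Bb C D Eb F G.
So we need the interval from Bb up to C.
Counting 9 letters and 14 half steps from Bb gives a major ninth.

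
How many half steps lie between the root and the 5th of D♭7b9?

7

Spelling the chord: D♭–F–A♭–C♭–E𝄫.
D♭ to A♭ is a perfect fifth: 7 semitones.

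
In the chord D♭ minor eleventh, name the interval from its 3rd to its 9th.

The chord tones of D♭m11 are D♭–F♭–A♭–C♭–E♭–G♭.
So we need the interval from F♭ up to E♭.
From F♭ to E♭ is 11 semitones, exactly the major seventh.

major seventh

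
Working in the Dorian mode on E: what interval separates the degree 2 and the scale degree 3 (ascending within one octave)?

minor 2nd

E dorian: E F♯ G A B C♯ D.
So we need the interval from F♯ up to G.
F♯ up to G is 1 semitone, a half step narrower than a major second, so the interval is minor.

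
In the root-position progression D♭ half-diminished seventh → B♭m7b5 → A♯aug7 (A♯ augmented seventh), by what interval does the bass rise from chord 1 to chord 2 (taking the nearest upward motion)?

The roots are D♭ and B♭.
Counting 6 letters and 9 half steps from D♭ gives a major sixth.

major sixth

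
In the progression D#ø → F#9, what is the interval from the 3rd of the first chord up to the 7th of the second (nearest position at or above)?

m7

D#ø has F# as its 3rd, and F#9 has E as its 7th.
From F# to E: 10 semitones over a seventh = minor.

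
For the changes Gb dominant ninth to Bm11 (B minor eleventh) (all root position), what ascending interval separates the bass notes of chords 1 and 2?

augmented third

The roots are Gb and B.
Gb up to B is 5 semitones, a half step wider than a major third, so the interval is augmented.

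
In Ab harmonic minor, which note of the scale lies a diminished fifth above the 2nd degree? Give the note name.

Fb

The scale is Ab Bb Cb Db Eb Fb G.
The 2nd degree is Bb; a diminished fifth above that is Fb — scale degree 6.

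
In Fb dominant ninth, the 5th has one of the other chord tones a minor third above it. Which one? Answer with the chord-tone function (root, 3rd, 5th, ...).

Fb9 is spelled Fb–Ab–Cb–Ebb–Gb.
The 5th is Cb. A minor third above Cb is Ebb.
Ebb is the chord's 7th.

7th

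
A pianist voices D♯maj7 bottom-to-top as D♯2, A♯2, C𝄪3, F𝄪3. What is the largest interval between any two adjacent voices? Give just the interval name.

Adjacent intervals: D♯2→A♯2 = perfect fifth; A♯2→C𝄪3 = major third; C𝄪3→F𝄪3 = perfect fourth.
The largest is D♯2 to A♯2, a perfect fifth (7 semitones).

P5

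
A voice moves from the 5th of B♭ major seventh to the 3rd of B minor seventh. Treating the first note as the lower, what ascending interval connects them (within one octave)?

major sixth

The 5th of B♭ major seventh is F; the 3rd of B minor seventh is D.
F up to D spans 6 letter names and 9 semitones — a major sixth.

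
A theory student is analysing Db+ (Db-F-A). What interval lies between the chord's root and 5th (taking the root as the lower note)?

So we need the interval from Db up to A.
5 letter names make it a fifth; at 8 semitones (a half step wider than perfect) the quality is augmented.

augmented fifth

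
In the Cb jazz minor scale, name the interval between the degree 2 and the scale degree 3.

minor second

Spelling the Cb jazz minor scale: Cb Db Ebb Fb Gb Ab Bb.
The degree 2 is Db and the degree 3 is Ebb.
From Db to Ebb: 1 semitone over a second = minor.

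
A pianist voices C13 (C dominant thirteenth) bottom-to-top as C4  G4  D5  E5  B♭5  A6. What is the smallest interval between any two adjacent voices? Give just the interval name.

M2

Adjacent intervals: C4→G4 = perfect fifth; G4→D5 = perfect fifth; D5→E5 = major second; E5→B♭5 = diminished fifth; B♭5→A6 = major seventh.
The smallest is D5 to E5, a major second (2 semitones).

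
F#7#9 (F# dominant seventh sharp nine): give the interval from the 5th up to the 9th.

Spelling the chord: F#–A#–C#–E–G##.
The 5th is C# and the 9th is G##.
C# up to G## is 8 semitones, a half step wider than a perfect fifth, so the interval is augmented.

A5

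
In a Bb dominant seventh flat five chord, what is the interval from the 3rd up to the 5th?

diminished third

Spelling the chord: Bb, D, Fb, Ab.
The 3rd is D and the 5th is Fb.
D up to Fb is 2 semitones, a whole step narrower than a major third, so the interval is diminished.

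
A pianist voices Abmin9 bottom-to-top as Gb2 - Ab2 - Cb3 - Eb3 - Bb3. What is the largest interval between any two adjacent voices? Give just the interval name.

perfect 5th

Adjacent intervals: Gb2→Ab2 = major second; Ab2→Cb3 = minor third; Cb3→Eb3 = major third; Eb3→Bb3 = perfect fifth.
The largest is Eb3 to Bb3, a perfect fifth (7 semitones).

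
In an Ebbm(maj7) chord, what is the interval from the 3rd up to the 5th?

major 3rd

The chord tones of Ebb minor-major seventh are Ebb, Gbb, Bbb, Db.
3rd = Gbb; 5th = Bbb.
Counting 3 letters and 4 half steps from Gbb gives a major third.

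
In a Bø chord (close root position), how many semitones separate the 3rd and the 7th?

The chord tones of B half-diminished seventh are B-D-F-A.
D to A is a perfect fifth: 7 semitones.

7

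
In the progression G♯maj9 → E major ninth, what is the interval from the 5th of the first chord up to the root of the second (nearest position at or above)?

The 5th of G♯maj9 is D♯; the root of E major ninth is E.
2 letter names make it a second; at 1 semitone (a half step narrower than major) the quality is minor.

m2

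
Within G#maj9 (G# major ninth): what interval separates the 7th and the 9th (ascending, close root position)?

minor third

The chord tones of G#maj9 are G#-B#-D#-F##-A#.
7th = F##; 9th = A#.
F## up to A# is 3 semitones, a half step narrower than a major third, so the interval is minor.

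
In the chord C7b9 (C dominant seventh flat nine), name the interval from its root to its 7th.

Spelling the chord: C-E-G-Bb-Db.
So we need the interval from C up to Bb.
7 letter names make it a seventh; at 10 semitones (a half step narrower than major) the quality is minor.

minor seventh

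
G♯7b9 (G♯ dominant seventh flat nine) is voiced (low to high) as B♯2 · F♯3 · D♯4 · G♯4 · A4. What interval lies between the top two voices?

Those voices are G♯4 and A4.
2 letter names make it a second; at 1 semitone (a half step narrower than major) the quality is minor.

minor second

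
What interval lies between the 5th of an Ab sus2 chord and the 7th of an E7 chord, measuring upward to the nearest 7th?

major seventh

Ab sus2 has Eb as its 5th, and E7 has D as its 7th.
Eb up to D spans 7 letter names and 11 semitones — a major seventh.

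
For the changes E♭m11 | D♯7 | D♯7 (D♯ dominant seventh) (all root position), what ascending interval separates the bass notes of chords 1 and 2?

augmented seventh

The roots are E♭ and D♯.
From E♭ to D♯: 12 semitones over a seventh = augmented.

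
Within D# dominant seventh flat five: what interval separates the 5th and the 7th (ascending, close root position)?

major 3rd

D# dominant seventh flat five: D#, F##, A, C#.
So we need the interval from A up to C#.
From A to C# is 4 semitones, exactly the major third.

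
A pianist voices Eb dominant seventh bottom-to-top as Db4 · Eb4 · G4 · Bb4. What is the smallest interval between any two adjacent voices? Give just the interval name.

Adjacent intervals: Db4→Eb4 = major second; Eb4→G4 = major third; G4→Bb4 = minor third.
The smallest is Db4 to Eb4, a major second (2 semitones).

major second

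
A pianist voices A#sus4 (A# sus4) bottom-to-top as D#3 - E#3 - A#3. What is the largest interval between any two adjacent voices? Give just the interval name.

Adjacent intervals: D#3→E#3 = major second; E#3→A#3 = perfect fourth.
The largest is E#3 to A#3, a perfect fourth (5 semitones).

P4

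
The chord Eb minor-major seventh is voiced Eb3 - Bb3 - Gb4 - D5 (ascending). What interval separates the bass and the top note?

The outer voices are Eb3 and D5.
Eb up to D spans 14 letter names and 23 semitones — a major fourteenth.

major 14th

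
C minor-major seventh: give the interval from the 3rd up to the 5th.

major third

Spelling the chord: C Eb G B.
The 3rd is Eb and the 5th is G.
Eb up to G spans 3 letter names and 4 semitones — a major third.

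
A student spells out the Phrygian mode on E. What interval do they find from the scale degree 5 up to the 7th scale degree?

Spelling the Phrygian mode on E: E F G A B C D.
Scale degree 5 = B; scale degree 7 = D.
From B to D: 3 semitones over a third = minor.

m3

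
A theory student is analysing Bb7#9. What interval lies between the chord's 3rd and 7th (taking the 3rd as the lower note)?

Bb dominant seventh sharp nine: Bb, D, F, Ab, C#.
The 3rd is D and the 7th is Ab.
5 letter names make it a fifth; at 6 semitones (a half step narrower than perfect) the quality is diminished.

diminished fifth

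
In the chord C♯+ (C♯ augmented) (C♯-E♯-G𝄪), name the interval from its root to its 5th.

augmented fifth

The root is C♯ and the 5th is G𝄪.
From C♯ to G𝄪: 8 semitones over a fifth = augmented.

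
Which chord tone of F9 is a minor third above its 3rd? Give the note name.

F9: F, A, C, Eb, G.
The 3rd is A. A minor third above A is C.
C is the chord's 5th.

C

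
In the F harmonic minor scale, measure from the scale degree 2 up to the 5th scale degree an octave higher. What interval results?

The scale runs F G A♭ B♭ C D♭ E.
That puts G below C.
G up to C spans 11 letter names and 17 semitones — a perfect eleventh.

P11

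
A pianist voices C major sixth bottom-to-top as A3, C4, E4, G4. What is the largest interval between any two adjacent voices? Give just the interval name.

M3

Adjacent intervals: A3→C4 = minor third; C4→E4 = major third; E4→G4 = minor third.
The largest is C4 to E4, a major third (4 semitones).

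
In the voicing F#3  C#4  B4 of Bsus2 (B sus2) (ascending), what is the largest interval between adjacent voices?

minor seventh

Adjacent intervals: F#3→C#4 = perfect fifth; C#4→B4 = minor seventh.
The largest is C#4 to B4, a minor seventh (10 semitones).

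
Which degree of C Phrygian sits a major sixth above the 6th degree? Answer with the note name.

The scale is C D♭ E♭ F G A♭ B♭.
The 6th degree is A♭; a major sixth above that is F — scale degree 4.

F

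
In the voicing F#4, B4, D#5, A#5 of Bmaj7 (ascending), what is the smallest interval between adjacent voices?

Adjacent intervals: F#4→B4 = perfect fourth; B4→D#5 = major third; D#5→A#5 = perfect fifth.
The smallest is B4 to D#5, a major third (4 semitones).

major third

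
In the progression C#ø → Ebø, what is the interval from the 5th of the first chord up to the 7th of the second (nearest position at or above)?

diminished 5th

The 5th of C#ø is G; the 7th of Ebø is Db.
From G to Db: 6 semitones over a fifth = diminished.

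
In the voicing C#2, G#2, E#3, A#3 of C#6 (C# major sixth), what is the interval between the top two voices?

Those voices are E#3 and A#3.
Counting 4 letters and 5 half steps from E# gives a perfect fourth.

perfect fourth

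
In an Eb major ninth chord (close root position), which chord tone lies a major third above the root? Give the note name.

Spelling the chord: Eb G Bb D F.
The root is Eb. A major third above Eb is G.
G is the chord's 3rd.

G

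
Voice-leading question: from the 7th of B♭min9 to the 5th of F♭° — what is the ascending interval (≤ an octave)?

d3

B♭min9 has A♭ as its 7th, and F♭° has C𝄫 as its 5th.
3 letter names make it a third; at 2 semitones (a whole step narrower than major) the quality is diminished.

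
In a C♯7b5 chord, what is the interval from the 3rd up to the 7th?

The chord tones of C♯7b5 are C♯–E♯–G–B.
That puts E♯ below B.
E♯ up to B is 6 semitones, a half step narrower than a perfect fifth, so the interval is diminished.
This 3–7 tritone is the characteristic tension at the heart of the dominant sound.

diminished fifth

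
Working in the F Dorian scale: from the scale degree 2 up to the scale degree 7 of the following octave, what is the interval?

m13

F dorian: F G Ab Bb C D Eb.
Scale degree 2 = G; degree 7 (up an octave) = Eb.
From G to Eb: 20 semitones over a thirteenth = minor.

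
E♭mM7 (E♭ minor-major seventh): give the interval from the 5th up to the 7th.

Spelling the chord: E♭, G♭, B♭, D.
So we need the interval from B♭ up to D.
B♭ up to D spans 3 letter names and 4 semitones — a major third.

major third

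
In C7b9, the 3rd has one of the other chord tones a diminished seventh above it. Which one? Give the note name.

The chord tones of C dominant seventh flat nine are C E G Bb Db.
The 3rd is E. A diminished seventh above E is Db.
Db is the chord's 9th.

Db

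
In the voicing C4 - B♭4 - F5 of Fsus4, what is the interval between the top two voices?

Those voices are B♭4 and F5.
Counting 5 letters and 7 half steps from B♭ gives a perfect fifth.

perfect fifth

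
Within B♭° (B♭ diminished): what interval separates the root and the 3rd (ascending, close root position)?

The chord tones of B♭ diminished are B♭, D♭, F♭.
Root = B♭; 3rd = D♭.
From B♭ to D♭: 3 semitones over a third = minor.

m3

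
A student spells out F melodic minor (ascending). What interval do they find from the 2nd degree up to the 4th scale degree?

minor third

F melodic minor: F G Ab Bb C D E.
So we need the interval from G up to Bb.
3 letter names make it a third; at 3 semitones (a half step narrower than major) the quality is minor.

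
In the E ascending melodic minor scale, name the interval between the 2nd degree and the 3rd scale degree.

minor second

E melodic minor: E F# G A B C# D#.
That puts F# below G.
F# up to G is 1 semitone, a half step narrower than a major second, so the interval is minor.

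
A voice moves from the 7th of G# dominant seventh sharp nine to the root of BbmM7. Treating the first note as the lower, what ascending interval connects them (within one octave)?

diminished 4th

The 7th of G# dominant seventh sharp nine is F#; the root of BbmM7 is Bb.
4 letter names make it a fourth; at 4 semitones (a half step narrower than perfect) the quality is diminished.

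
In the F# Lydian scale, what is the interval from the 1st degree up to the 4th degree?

The scale runs F# G# A# B# C# D# E#.
That puts F# below B#.
From F# to B#: 6 semitones over a fourth = augmented.

augmented 4th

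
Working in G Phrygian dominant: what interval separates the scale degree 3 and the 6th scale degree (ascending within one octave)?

Spelling G Phrygian dominant: G Ab B C D Eb F.
That puts B below Eb.
B up to Eb is 4 semitones, a half step narrower than a perfect fourth, so the interval is diminished.

diminished 4th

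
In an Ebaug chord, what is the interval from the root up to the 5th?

Eb augmented is spelled Eb, G, B.
That puts Eb below B.
5 letter names make it a fifth; at 8 semitones (a half step wider than perfect) the quality is augmented.

augmented fifth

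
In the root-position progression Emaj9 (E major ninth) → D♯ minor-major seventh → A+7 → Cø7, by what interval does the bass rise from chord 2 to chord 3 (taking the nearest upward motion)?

diminished fifth

The roots are D♯ and A.
5 letter names make it a fifth; at 6 semitones (a half step narrower than perfect) the quality is diminished.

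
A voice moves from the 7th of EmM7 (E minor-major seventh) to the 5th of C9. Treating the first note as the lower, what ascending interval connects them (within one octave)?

The 7th of EmM7 (E minor-major seventh) is D#; the 5th of C9 is G.
From D# to G: 4 semitones over a fourth = diminished.

diminished fourth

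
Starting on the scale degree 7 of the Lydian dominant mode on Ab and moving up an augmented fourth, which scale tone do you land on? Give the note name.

The scale is Ab Bb C D Eb F Gb.
The scale degree 7 is Gb; an augmented fourth above that is C — scale degree 3.

C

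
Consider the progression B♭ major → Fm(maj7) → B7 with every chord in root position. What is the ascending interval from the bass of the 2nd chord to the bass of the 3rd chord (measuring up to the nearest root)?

The roots are F and B.
4 letter names make it a fourth; at 6 semitones (a half step wider than perfect) the quality is augmented.

augmented fourth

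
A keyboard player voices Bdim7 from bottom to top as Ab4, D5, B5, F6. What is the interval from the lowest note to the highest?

The outer voices are Ab4 and F6.
Ab up to F spans 13 letter names and 21 semitones — a major thirteenth.

major 13th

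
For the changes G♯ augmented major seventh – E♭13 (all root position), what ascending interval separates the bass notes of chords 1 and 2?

The roots are G♯ and E♭.
6 letter names make it a sixth; at 7 semitones (a whole step narrower than major) the quality is diminished.

diminished sixth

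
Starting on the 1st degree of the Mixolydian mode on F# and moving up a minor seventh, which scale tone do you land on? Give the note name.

E

The scale is F# G# A# B C# D# E.
The 1st degree is F#; a minor seventh above that is E — scale degree 7.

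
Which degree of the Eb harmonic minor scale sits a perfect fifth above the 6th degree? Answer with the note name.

Gb

The scale is Eb F Gb Ab Bb Cb D.
The 6th degree is Cb; a perfect fifth above that is Gb — scale degree 3.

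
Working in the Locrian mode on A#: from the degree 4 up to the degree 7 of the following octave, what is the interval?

perfect eleventh

The scale runs A# B C# D# E F# G#.
Degree 4 = D#; 7th degree (up an octave) = G#.
From D# to G# is 17 semitones, exactly the perfect eleventh.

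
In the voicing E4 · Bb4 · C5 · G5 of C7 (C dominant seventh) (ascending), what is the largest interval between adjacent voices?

P5

Adjacent intervals: E4→Bb4 = diminished fifth; Bb4→C5 = major second; C5→G5 = perfect fifth.
The largest is C5 to G5, a perfect fifth (7 semitones).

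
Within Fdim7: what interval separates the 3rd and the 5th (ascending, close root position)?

F°7 is spelled F-A♭-C♭-E𝄫.
That puts A♭ below C♭.
A♭ up to C♭ is 3 semitones, a half step narrower than a major third, so the interval is minor.

minor third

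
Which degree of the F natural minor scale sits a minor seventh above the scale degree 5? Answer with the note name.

The scale is F G A♭ B♭ C D♭ E♭.
The scale degree 5 is C; a minor seventh above that is B♭ — scale degree 4.

Bb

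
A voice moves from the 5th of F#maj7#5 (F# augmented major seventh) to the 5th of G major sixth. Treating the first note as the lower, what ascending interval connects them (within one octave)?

diminished second

F#maj7#5 (F# augmented major seventh) has C## as its 5th, and G major sixth has D as its 5th.
2 letter names make it a second; at 0 semitones (a whole step narrower than major) the quality is diminished.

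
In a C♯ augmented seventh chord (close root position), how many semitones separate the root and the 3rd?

4

C♯aug7: C♯-E♯-G𝄪-B.
C♯ to E♯ is a major third: 4 semitones.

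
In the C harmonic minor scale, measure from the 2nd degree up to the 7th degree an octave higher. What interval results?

Spelling the C harmonic minor scale: C D Eb F G Ab B.
So we need the interval from D up to B.
Counting 13 letters and 21 half steps from D gives a major thirteenth.

major thirteenth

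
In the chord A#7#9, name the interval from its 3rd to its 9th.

major seventh

Spelling the chord: A#–C##–E#–G#–B##.
3rd = C##; 9th = B##.
Counting 7 letters and 11 half steps from C## gives a major seventh.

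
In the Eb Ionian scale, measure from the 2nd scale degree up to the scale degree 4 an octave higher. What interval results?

minor tenth

The scale runs Eb F G Ab Bb C D.
2nd scale degree = F; degree 4 (up an octave) = Ab.
From F to Ab: 15 semitones over a tenth = minor.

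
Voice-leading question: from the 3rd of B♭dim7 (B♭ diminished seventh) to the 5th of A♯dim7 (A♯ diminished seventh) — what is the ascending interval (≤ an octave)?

The 3rd of B♭dim7 (B♭ diminished seventh) is D♭; the 5th of A♯dim7 (A♯ diminished seventh) is E.
From D♭ to E: 3 semitones over a second = augmented.

augmented second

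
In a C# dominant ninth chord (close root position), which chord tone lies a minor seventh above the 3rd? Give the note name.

C#9 (C# dominant ninth): C# E# G# B D#.
The 3rd is E#. A minor seventh above E# is D#.
D# is the chord's 9th.

D#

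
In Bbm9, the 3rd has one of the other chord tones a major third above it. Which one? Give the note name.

F

Spelling the chord: Bb, Db, F, Ab, C.
The 3rd is Db. A major third above Db is F.
F is the chord's 5th.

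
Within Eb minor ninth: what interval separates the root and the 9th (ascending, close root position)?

Ebm9 is spelled Eb, Gb, Bb, Db, F.
That puts Eb below F.
Eb up to F spans 9 letter names and 14 semitones — a major ninth.

M9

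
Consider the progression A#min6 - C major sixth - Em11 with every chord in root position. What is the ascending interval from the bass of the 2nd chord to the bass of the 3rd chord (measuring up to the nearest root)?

The roots are C and E.
C up to E spans 3 letter names and 4 semitones — a major third.

major 3rd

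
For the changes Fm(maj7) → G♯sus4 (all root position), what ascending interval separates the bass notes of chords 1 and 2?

The roots are F and G♯.
From F to G♯: 3 semitones over a second = augmented.

augmented second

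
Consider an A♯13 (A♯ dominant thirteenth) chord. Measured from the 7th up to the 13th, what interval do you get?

major seventh

A♯13 is spelled A♯ C𝄪 E♯ G♯ B♯ F𝄪.
So we need the interval from G♯ up to F𝄪.
G♯ up to F𝄪 spans 7 letter names and 11 semitones — a major seventh.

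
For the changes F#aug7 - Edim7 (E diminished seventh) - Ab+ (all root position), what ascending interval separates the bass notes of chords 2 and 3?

The roots are E and Ab.
From E to Ab: 4 semitones over a fourth = diminished.

diminished 4th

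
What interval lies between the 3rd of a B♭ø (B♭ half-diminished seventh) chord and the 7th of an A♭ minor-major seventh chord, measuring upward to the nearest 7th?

augmented 4th

The 3rd of B♭ø (B♭ half-diminished seventh) is D♭; the 7th of A♭ minor-major seventh is G.
D♭ up to G is 6 semitones, a half step wider than a perfect fourth, so the interval is augmented.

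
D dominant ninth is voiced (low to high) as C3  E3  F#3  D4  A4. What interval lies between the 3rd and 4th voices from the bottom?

minor sixth

Those voices are F#3 and D4.
6 letter names make it a sixth; at 8 semitones (a half step narrower than major) the quality is minor.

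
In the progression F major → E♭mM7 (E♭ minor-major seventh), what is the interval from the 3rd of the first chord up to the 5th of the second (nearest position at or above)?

minor second

The 3rd of F major is A; the 5th of E♭mM7 (E♭ minor-major seventh) is B♭.
2 letter names make it a second; at 1 semitone (a half step narrower than major) the quality is minor.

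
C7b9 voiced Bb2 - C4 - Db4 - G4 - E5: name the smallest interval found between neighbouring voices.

minor second

Adjacent intervals: Bb2→C4 = major ninth; C4→Db4 = minor second; Db4→G4 = augmented fourth; G4→E5 = major sixth.
The smallest is C4 to Db4, a minor second (1 semitone).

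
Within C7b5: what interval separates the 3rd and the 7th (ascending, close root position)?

diminished fifth

C dominant seventh flat five is spelled C E Gb Bb.
The 3rd is E and the 7th is Bb.
E up to Bb is 6 semitones, a half step narrower than a perfect fifth, so the interval is diminished.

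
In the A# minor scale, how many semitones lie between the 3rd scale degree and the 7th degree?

The scale is A# B# C# D# E# F# G#.
C# up to G# is a perfect fifth — 7 semitones.

7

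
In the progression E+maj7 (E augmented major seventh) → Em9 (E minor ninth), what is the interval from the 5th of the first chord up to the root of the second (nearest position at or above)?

diminished fourth

E+maj7 (E augmented major seventh) has B# as its 5th, and Em9 (E minor ninth) has E as its root.
From B# to E: 4 semitones over a fourth = diminished.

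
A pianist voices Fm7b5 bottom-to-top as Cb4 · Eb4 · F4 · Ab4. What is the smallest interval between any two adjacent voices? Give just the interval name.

Adjacent intervals: Cb4→Eb4 = major third; Eb4→F4 = major second; F4→Ab4 = minor third.
The smallest is Eb4 to F4, a major second (2 semitones).

major 2nd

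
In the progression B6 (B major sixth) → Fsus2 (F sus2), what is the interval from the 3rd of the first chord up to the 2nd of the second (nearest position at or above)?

diminished fourth

The 3rd of B6 (B major sixth) is D♯; the 2nd of Fsus2 (F sus2) is G.
D♯ up to G is 4 semitones, a half step narrower than a perfect fourth, so the interval is diminished.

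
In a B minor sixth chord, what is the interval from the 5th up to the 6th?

M2

Spelling the chord: B D F♯ G♯.
So we need the interval from F♯ up to G♯.
Counting 2 letters and 2 half steps from F♯ gives a major second.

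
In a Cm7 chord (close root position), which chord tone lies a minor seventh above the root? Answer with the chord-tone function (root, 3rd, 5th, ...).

Spelling the chord: C, Eb, G, Bb.
The root is C. A minor seventh above C is Bb.
Bb is the chord's 7th.

7th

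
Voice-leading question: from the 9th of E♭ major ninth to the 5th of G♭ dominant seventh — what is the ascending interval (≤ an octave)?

minor sixth

E♭ major ninth has F as its 9th, and G♭ dominant seventh has D♭ as its 5th.
F up to D♭ is 8 semitones, a half step narrower than a major sixth, so the interval is minor.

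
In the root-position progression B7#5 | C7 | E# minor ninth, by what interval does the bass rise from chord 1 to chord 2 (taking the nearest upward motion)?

minor second

The roots are B and C.
From B to C: 1 semitone over a second = minor.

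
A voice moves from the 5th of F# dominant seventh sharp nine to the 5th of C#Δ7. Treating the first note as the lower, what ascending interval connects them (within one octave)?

P5

The 5th of F# dominant seventh sharp nine is C#; the 5th of C#Δ7 is G#.
From C# to G# is 7 semitones, exactly the perfect fifth.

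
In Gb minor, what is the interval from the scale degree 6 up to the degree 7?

major second

The scale runs Gb Ab Bbb Cb Db Ebb Fb.
The scale degree 6 is Ebb and the scale degree 7 is Fb.
Ebb up to Fb spans 2 letter names and 2 semitones — a major second.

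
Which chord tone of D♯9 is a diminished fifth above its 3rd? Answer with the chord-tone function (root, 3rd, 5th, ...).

7th

Spelling the chord: D♯-F𝄪-A♯-C♯-E♯.
The 3rd is F𝄪. A diminished fifth above F𝄪 is C♯.
C♯ is the chord's 7th.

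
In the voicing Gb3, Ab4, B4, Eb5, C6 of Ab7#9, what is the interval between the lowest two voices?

Those voices are Gb3 and Ab4.
From Gb to Ab is 14 semitones, exactly the major ninth.

major ninth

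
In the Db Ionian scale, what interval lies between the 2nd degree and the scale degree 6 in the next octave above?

perfect twelfth

Db major: Db Eb F Gb Ab Bb C.
That puts Eb below Bb.
Counting 12 letters and 19 half steps from Eb gives a perfect twelfth.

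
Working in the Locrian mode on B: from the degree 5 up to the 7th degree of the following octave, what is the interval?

major tenth

B locrian: B C D E F G A.
Degree 5 = F; 7th scale degree (up an octave) = A.
F up to A spans 10 letter names and 16 semitones — a major tenth.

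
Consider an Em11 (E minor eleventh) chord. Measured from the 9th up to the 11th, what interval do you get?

minor third

The chord tones of Em11 (E minor eleventh) are E–G–B–D–F♯–A.
So we need the interval from F♯ up to A.
F♯ up to A is 3 semitones, a half step narrower than a major third, so the interval is minor.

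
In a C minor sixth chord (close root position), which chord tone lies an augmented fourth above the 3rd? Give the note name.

A

Cm6: C, Eb, G, A.
The 3rd is Eb. An augmented fourth above Eb is A.
A is the chord's 6th.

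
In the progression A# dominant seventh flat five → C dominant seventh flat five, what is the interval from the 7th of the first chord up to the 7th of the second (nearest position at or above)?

diminished third

The 7th of A# dominant seventh flat five is G#; the 7th of C dominant seventh flat five is Bb.
G# up to Bb is 2 semitones, a whole step narrower than a major third, so the interval is diminished.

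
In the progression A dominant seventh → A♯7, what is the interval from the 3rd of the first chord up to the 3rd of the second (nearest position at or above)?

The 3rd of A dominant seventh is C♯; the 3rd of A♯7 is C𝄪.
C♯ up to C𝄪 is 1 semitone, a half step wider than a perfect unison, so the interval is augmented.

A1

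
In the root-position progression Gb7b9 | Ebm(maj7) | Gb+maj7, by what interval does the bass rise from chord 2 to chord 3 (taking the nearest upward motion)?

The roots are Eb and Gb.
Eb up to Gb is 3 semitones, a half step narrower than a major third, so the interval is minor.

minor third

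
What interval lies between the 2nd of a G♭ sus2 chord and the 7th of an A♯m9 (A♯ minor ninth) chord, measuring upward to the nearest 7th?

augmented seventh

The 2nd of G♭ sus2 is A♭; the 7th of A♯m9 (A♯ minor ninth) is G♯.
7 letter names make it a seventh; at 12 semitones (a half step wider than major) the quality is augmented.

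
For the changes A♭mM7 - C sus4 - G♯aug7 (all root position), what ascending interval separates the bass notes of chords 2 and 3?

A5

The roots are C and G♯.
From C to G♯: 8 semitones over a fifth = augmented.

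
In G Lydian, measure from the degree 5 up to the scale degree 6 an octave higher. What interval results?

Spelling G Lydian: G A B C# D E F#.
So we need the interval from D up to E.
Counting 9 letters and 14 half steps from D gives a major ninth.

major ninth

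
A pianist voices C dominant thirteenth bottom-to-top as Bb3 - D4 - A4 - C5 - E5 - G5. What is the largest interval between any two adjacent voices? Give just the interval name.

perfect fifth

Adjacent intervals: Bb3→D4 = major third; D4→A4 = perfect fifth; A4→C5 = minor third; C5→E5 = major third; E5→G5 = minor third.
The largest is D4 to A4, a perfect fifth (7 semitones).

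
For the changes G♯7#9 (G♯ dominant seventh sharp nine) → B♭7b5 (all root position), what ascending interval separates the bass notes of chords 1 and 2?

diminished third

The roots are G♯ and B♭.
From G♯ to B♭: 2 semitones over a third = diminished.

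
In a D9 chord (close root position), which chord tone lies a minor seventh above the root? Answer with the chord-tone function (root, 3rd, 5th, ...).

7th

Spelling the chord: D–F#–A–C–E.
The root is D. A minor seventh above D is C.
C is the chord's 7th.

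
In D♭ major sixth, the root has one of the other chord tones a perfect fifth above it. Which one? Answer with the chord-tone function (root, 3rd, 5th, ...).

5th

D♭6 (D♭ major sixth) is spelled D♭–F–A♭–B♭.
The root is D♭. A perfect fifth above D♭ is A♭.
A♭ is the chord's 5th.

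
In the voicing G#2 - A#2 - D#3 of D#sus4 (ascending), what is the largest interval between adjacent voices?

perfect fourth

Adjacent intervals: G#2→A#2 = major second; A#2→D#3 = perfect fourth.
The largest is A#2 to D#3, a perfect fourth (5 semitones).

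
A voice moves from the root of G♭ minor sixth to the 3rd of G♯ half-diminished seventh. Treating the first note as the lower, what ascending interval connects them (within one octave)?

The root of G♭ minor sixth is G♭; the 3rd of G♯ half-diminished seventh is B.
3 letter names make it a third; at 5 semitones (a half step wider than major) the quality is augmented.

A3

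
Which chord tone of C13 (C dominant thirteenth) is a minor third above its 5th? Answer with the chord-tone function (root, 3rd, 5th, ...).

7th

The chord tones of C13 are C E G Bb D A.
The 5th is G. A minor third above G is Bb.
Bb is the chord's 7th.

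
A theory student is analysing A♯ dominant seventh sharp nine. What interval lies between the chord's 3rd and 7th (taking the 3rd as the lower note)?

diminished 5th

The chord tones of A♯7#9 are A♯–C𝄪–E♯–G♯–B𝄪.
3rd = C𝄪; 7th = G♯.
5 letter names make it a fifth; at 6 semitones (a half step narrower than perfect) the quality is diminished.
That tritone between 3rd and 7th is what gives the dominant seventh its pull toward resolution.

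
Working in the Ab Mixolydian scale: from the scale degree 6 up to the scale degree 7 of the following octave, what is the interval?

Ab mixolydian: Ab Bb C Db Eb F Gb.
The scale degree 6 is F and the degree 7 (up an octave) is Gb.
From F to Gb: 13 semitones over a ninth = minor.

minor 9th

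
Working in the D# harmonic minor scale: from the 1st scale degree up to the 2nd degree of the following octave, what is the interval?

D# harmonic minor: D# E# F# G# A# B C##.
That puts D# below E#.
From D# to E# is 14 semitones, exactly the major ninth.

major ninth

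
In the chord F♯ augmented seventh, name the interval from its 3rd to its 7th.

F♯ augmented seventh is spelled F♯-A♯-C𝄪-E.
So we need the interval from A♯ up to E.
From A♯ to E: 6 semitones over a fifth = diminished.
This 3–7 tritone is the characteristic tension at the heart of the dominant sound.

d5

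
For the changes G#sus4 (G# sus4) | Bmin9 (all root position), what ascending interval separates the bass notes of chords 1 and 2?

The roots are G# and B.
From G# to B: 3 semitones over a third = minor.

minor 3rd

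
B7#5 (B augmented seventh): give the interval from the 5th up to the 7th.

diminished third

B augmented seventh is spelled B D# F## A.
5th = F##; 7th = A.
3 letter names make it a third; at 2 semitones (a whole step narrower than major) the quality is diminished.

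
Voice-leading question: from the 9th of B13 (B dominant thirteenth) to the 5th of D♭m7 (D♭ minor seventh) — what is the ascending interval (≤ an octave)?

diminished 6th

The 9th of B13 (B dominant thirteenth) is C♯; the 5th of D♭m7 (D♭ minor seventh) is A♭.
From C♯ to A♭: 7 semitones over a sixth = diminished.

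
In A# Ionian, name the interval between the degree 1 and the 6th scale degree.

major 6th

A# major: A# B# C## D# E# F## G##.
That puts A# below F##.
Counting 6 letters and 9 half steps from A# gives a major sixth.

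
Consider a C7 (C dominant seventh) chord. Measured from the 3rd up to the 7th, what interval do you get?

C7: C E G Bb.
So we need the interval from E up to Bb.
E up to Bb is 6 semitones, a half step narrower than a perfect fifth, so the interval is diminished.

diminished 5th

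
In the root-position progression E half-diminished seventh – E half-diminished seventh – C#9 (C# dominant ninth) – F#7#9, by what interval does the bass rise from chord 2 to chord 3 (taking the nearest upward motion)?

M6

The roots are E and C#.
From E to C# is 9 semitones, exactly the major sixth.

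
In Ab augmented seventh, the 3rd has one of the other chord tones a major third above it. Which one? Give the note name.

Spelling the chord: Ab-C-E-Gb.
The 3rd is C. A major third above C is E.
E is the chord's 5th.

E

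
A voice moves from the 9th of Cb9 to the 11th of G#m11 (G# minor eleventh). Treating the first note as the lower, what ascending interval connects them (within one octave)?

Cb9 has Db as its 9th, and G#m11 (G# minor eleventh) has C# as its 11th.
From Db to C#: 12 semitones over a seventh = augmented.

augmented seventh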